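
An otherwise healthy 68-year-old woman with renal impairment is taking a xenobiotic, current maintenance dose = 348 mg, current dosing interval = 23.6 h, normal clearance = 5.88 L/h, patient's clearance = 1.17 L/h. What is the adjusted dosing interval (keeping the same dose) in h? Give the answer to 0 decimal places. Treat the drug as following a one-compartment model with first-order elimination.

To keep the same average steady-state level, dosing rate must scale with clearance.
CL ratio = 1.17 / 5.88 = 0.1990
New interval (same dose) = 23.6 / 0.1990 = 118.6 h

119 h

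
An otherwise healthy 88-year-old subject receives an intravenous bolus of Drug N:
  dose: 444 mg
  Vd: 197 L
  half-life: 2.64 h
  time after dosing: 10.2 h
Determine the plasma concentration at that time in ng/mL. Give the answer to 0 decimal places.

155 ng/mL

C₀ = Dose / Vd = 444.0 / 197 = 2.254 mg/L
k = ln2 / t½ = 0.693147 / 2.64 = 0.2626 h⁻¹
C = C₀ · e^(−k·t) = 2.254 × e^(−0.2626 × 10.2)
  = 2.254 × 0.06866 = 0.1548 mg/L
Convert: 0.1548 mg/L × 1000 = 154.8 ng/mL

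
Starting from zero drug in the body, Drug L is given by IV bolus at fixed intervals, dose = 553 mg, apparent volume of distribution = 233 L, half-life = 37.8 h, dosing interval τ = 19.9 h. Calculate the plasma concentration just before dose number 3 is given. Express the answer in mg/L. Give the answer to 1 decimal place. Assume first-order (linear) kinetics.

2.8 mg/L

C₀ per dose = Dose / Vd = 553 / 233 = 2.373 mg/L
k = ln2 / t½ = 0.693147 / 37.8 = 0.01834 h⁻¹
Fraction remaining after one interval: r = e^(−kτ) = e^(−0.01834 × 19.9) = 0.6942
Before dose 3, 2 doses have been given (aged 1τ, 2τ).
C_trough = C₀ × (r + r²) = 2.373 × (0.6942 + 0.4819) = 2.791 mg/L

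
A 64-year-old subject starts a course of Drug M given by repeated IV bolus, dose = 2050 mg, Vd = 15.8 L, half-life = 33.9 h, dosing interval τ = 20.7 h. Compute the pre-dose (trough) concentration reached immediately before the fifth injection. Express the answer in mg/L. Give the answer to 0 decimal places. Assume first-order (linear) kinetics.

201 mg/L

C₀ per dose = Dose / Vd = 2050 / 15.8 = 129.7 mg/L
k = ln2 / t½ = 0.693147 / 33.9 = 0.02045 h⁻¹
Fraction remaining after one interval: r = e^(−kτ) = e^(−0.02045 × 20.7) = 0.6549
Before dose 5, 4 doses have been given (aged 1τ, 2τ, 3τ, 4τ).
C_trough = C₀ × (r + r² + … + r^4) = C₀ × r(1−r^4)/(1−r)
        = 129.7 × 0.6549 × (1 − 0.1840) / (1 − 0.6549) = 200.8 mg/L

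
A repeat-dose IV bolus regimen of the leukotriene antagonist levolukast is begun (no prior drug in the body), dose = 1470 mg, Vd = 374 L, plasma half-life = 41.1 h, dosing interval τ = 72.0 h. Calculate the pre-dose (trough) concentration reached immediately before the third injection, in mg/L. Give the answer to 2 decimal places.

C₀ per dose = Dose / Vd = 1470 / 374 = 3.930 mg/L
k = ln2 / t½ = 0.693147 / 41.1 = 0.01686 h⁻¹
Fraction remaining after one interval: r = e^(−kτ) = e^(−0.01686 × 72.0) = 0.2970
Before dose 3, 2 doses have been given (aged 1τ, 2τ).
C_trough = C₀ × (r + r²) = 3.930 × (0.2970 + 0.08821) = 1.514 mg/L

1.51 mg/L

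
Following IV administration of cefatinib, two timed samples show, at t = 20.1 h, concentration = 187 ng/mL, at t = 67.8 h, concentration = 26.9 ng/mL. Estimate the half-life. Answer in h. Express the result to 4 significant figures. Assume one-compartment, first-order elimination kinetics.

k = ln(C₁/C₂) / (t₂ − t₁) = ln(187/26.9) / (67.8 − 20.1)
  = 1.939 / 47.70 = 0.04065 h⁻¹
t½ = ln2 / k = 0.693147 / 0.04065 = 17.05 h

17.05 h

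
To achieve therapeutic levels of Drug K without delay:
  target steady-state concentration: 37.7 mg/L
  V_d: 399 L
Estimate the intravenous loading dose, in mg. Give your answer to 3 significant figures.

LD = Css × Vd = 37.7 × 399 = 15040 mg

15000 mg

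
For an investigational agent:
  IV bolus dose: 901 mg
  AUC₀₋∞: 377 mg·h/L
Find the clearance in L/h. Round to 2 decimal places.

2.39 L/h

CL = Dose / AUC = 901 / 377 = 2.390 L/h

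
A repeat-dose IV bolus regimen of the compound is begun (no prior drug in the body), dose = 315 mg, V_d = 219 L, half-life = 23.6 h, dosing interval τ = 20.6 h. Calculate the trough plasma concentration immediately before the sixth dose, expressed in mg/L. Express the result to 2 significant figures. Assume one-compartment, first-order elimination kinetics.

1.6 mg/L

C₀ per dose = Dose / Vd = 315 / 219 = 1.438 mg/L
k = ln2 / t½ = 0.693147 / 23.6 = 0.02937 h⁻¹
Fraction remaining after one interval: r = e^(−kτ) = e^(−0.02937 × 20.6) = 0.5461
Before dose 6, 5 doses have been given (aged 1τ, 2τ, 3τ, 4τ, 5τ).
C_trough = C₀ × (r + r² + … + r^5) = C₀ × r(1−r^5)/(1−r)
        = 1.438 × 0.5461 × (1 − 0.04857) / (1 − 0.5461) = 1.646 mg/L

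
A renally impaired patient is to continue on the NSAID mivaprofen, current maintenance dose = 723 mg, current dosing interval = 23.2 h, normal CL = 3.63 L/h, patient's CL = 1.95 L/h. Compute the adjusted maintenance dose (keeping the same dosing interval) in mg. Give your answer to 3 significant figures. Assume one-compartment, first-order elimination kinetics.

388 mg

To keep the same average steady-state level, dosing rate must scale with clearance.
CL ratio = 1.95 / 3.63 = 0.5372
New dose (same interval) = 723 × 0.5372 = 388.4 mg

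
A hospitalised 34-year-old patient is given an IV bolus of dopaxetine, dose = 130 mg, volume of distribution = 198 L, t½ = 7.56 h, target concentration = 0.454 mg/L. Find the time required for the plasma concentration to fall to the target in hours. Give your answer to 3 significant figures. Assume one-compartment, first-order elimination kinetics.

4.02 h

C₀ = Dose / Vd = 130.0 / 198 = 0.6566 mg/L
k = ln2 / t½ = 0.693147 / 7.56 = 0.09169 h⁻¹
t = ln(C₀ / C) / k = ln(0.6566 / 0.454) / 0.09169
  = ln(1.446) / 0.09169 = 0.3688 / 0.09169 = 4.022 h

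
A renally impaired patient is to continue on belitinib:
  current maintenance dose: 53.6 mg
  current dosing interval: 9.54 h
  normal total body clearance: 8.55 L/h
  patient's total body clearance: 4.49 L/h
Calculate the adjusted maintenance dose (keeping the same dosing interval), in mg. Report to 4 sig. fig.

28.15 mg

To keep the same average steady-state level, dosing rate must scale with clearance.
CL ratio = 4.49 / 8.55 = 0.5251
New dose (same interval) = 53.6 × 0.5251 = 28.15 mg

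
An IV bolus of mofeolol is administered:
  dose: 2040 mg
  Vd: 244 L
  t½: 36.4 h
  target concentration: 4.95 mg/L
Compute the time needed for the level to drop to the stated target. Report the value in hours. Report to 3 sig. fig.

27.5 h

C₀ = Dose / Vd = 2040 / 244 = 8.361 mg/L
k = ln2 / t½ = 0.693147 / 36.4 = 0.01904 h⁻¹
t = ln(C₀ / C) / k = ln(8.361 / 4.95) / 0.01904
  = ln(1.689) / 0.01904 = 0.5241 / 0.01904 = 27.53 h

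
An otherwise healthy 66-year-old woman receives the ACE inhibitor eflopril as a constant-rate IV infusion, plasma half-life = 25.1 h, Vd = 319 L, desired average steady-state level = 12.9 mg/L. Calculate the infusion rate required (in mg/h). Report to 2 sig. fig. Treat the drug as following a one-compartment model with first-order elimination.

k = ln2 / t½ = 0.693147 / 25.1 = 0.02762 h⁻¹
CL = k × Vd = 0.02762 × 319 = 8.811 L/h
At steady state, infusion rate R₀ = Css × CL = 12.9 × 8.811 = 113.7 mg/h

110 mg/h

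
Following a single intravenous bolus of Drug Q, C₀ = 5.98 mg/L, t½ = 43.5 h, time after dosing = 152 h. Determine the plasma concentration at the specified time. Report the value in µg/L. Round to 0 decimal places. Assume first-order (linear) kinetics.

531 µg/L

k = ln2 / t½ = 0.693147 / 43.5 = 0.01593 h⁻¹
C = C₀ · e^(−k·t) = 5.980 × e^(−0.01593 × 152)
  = 5.980 × 0.08880 = 0.5310 mg/L
Convert: 0.5310 mg/L × 1000 = 531.0 µg/L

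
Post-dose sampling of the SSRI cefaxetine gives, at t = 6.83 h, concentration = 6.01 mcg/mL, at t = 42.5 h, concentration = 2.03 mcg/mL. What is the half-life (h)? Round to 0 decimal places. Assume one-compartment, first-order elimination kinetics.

23 h

k = ln(C₁/C₂) / (t₂ − t₁) = ln(6.01/2.03) / (42.5 − 6.83)
  = 1.085 / 35.67 = 0.03042 h⁻¹
t½ = ln2 / k = 0.693147 / 0.03042 = 22.79 h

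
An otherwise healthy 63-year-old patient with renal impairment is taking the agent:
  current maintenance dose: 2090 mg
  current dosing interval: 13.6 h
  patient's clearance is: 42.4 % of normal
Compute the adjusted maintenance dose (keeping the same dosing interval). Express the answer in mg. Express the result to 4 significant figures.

To keep the same average steady-state level, dosing rate must scale with clearance.
CL ratio = 42.4 / 100 = 0.4240
New dose (same interval) = 2090 × 0.4240 = 886.2 mg

886.2 mg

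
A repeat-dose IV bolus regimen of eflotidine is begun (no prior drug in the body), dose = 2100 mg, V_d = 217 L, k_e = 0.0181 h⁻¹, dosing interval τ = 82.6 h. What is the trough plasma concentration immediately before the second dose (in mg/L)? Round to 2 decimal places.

C₀ per dose = Dose / Vd = 2100 / 217 = 9.677 mg/L
Fraction remaining after one interval: r = e^(−kτ) = e^(−0.01810 × 82.6) = 0.2242
Before dose 2, 1 dose has been given (aged 1τ).
C_trough = C₀ × r = 9.677 × 0.2242 = 2.170 mg/L

2.17 mg/L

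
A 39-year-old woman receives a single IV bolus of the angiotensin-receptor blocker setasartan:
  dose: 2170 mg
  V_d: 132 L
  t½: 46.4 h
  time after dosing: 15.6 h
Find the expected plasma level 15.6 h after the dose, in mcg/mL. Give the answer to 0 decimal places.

13 mcg/mL

C₀ = Dose / Vd = 2170 / 132 = 16.44 mg/L
k = ln2 / t½ = 0.693147 / 46.4 = 0.01494 h⁻¹
C = C₀ · e^(−k·t) = 16.44 × e^(−0.01494 × 15.6)
  = 16.44 × 0.7921 = 13.02 mg/L
(13.02 mg/L = 13.02 mcg/mL)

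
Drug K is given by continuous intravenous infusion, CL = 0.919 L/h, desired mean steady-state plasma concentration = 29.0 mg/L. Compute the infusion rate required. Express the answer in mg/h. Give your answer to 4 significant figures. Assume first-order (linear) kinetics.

26.65 mg/h

At steady state, infusion rate R₀ = Css × CL = 29.0 × 0.9190 = 26.65 mg/h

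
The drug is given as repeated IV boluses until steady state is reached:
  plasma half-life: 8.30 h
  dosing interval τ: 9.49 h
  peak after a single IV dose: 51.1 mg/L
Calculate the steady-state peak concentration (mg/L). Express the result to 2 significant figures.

k = ln2 / t½ = 0.693147 / 8.30 = 0.08351 h⁻¹
e^(−kτ) = e^(−0.08351 × 9.49) = 0.4527
Accumulation ratio R = 1 / (1 − e^(−kτ)) = 1 / (1 − 0.4527) = 1.827
Steady-state peak = C₀ × R = 51.1 × 1.827 = 93.36 mg/L

93 mg/L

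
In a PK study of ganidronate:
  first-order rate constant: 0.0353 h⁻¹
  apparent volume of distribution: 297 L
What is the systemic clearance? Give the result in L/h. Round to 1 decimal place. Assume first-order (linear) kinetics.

CL = k × Vd = 0.0353 × 297 = 10.48 L/h

10.5 L/h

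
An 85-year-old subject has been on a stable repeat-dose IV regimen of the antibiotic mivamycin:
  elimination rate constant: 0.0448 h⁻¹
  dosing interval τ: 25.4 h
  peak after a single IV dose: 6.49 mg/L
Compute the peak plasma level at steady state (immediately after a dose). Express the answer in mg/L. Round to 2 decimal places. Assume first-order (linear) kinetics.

9.55 mg/L

e^(−kτ) = e^(−0.04480 × 25.4) = 0.3205
Accumulation ratio R = 1 / (1 − e^(−kτ)) = 1 / (1 − 0.3205) = 1.472
Steady-state peak = C₀ × R = 6.49 × 1.472 = 9.553 mg/L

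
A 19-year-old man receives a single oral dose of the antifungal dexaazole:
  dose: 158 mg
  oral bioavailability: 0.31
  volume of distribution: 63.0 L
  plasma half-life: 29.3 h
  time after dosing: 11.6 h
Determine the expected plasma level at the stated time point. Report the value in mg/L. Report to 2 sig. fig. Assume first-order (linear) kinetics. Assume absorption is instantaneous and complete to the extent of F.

0.59 mg/L

Amount reaching circulation = F × Dose = 0.31 × 158.0 = 48.98 mg
C₀ = F·Dose / Vd = 48.98 / 63.0 = 0.7775 mg/L
k = ln2 / t½ = 0.693147 / 29.3 = 0.02366 h⁻¹
C = C₀ · e^(−k·t) = 0.7775 × e^(−0.02366 × 11.6)
  = 0.7775 × 0.7600 = 0.5909 mg/L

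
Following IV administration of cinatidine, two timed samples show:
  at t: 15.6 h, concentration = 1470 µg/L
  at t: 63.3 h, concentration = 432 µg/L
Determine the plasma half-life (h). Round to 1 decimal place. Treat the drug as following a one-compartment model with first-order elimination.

k = ln(C₁/C₂) / (t₂ − t₁) = ln(1470/432) / (63.3 − 15.6)
  = 1.225 / 47.70 = 0.02568 h⁻¹
t½ = ln2 / k = 0.693147 / 0.02568 = 26.99 h

27.0 h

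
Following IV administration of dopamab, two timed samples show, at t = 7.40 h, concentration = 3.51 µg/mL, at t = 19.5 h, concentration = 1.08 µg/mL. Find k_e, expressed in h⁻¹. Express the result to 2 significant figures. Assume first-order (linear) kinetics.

0.097 h⁻¹

k = ln(C₁/C₂) / (t₂ − t₁) = ln(3.51/1.08) / (19.5 − 7.40)
  = 1.179 / 12.10 = 0.09744 h⁻¹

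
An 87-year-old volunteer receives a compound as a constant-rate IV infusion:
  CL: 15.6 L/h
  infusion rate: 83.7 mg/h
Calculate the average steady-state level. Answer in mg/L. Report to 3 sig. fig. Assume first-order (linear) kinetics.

At steady state Css = R₀ / CL = 83.7 / 15.60 = 5.365 mg/L

5.37 mg/L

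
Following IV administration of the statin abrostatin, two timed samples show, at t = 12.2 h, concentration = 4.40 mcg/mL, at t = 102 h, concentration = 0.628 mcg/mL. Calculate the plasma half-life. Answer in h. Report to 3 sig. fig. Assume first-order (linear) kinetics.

32.0 h

k = ln(C₁/C₂) / (t₂ − t₁) = ln(4.40/0.628) / (102 − 12.2)
  = 1.947 / 89.80 = 0.02168 h⁻¹
t½ = ln2 / k = 0.693147 / 0.02168 = 31.97 h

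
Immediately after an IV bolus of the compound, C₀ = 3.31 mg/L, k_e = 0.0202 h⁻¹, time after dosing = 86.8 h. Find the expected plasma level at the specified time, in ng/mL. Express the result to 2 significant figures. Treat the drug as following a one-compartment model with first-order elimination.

570 ng/mL

C = C₀ · e^(−k·t) = 3.310 × e^(−0.02020 × 86.8)
  = 3.310 × 0.1732 = 0.5733 mg/L
Convert: 0.5733 mg/L × 1000 = 573.3 ng/mL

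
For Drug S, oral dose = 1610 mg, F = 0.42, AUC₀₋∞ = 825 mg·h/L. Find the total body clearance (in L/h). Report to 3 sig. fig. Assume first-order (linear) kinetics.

0.820 L/h

CL = F·Dose / AUC = 0.42 × 1610 / 825 = 0.8196 L/h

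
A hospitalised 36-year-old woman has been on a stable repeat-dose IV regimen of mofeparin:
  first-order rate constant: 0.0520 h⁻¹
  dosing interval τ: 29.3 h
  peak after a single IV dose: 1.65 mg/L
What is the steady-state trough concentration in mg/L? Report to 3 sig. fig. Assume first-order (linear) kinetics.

0.460 mg/L

e^(−kτ) = e^(−0.05200 × 29.3) = 0.2179
Accumulation ratio R = 1 / (1 − e^(−kτ)) = 1 / (1 − 0.2179) = 1.279
Steady-state trough = C₀ × R × e^(−kτ) = 1.65 × 1.279 × 0.2179 = 0.4598 mg/L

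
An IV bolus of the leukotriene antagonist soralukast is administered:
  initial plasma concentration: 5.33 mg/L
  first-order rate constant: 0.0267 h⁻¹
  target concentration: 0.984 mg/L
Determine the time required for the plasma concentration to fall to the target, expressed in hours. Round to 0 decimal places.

63 h

t = ln(C₀ / C) / k = ln(5.330 / 0.984) / 0.02670
  = ln(5.417) / 0.02670 = 1.690 / 0.02670 = 63.30 h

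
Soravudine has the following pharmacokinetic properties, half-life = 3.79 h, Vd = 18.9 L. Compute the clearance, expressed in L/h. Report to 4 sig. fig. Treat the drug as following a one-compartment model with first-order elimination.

3.457 L/h

k = ln2 / t½ = 0.693147 / 3.79 = 0.1829 h⁻¹
CL = k × Vd = 0.1829 × 18.9 = 3.457 L/h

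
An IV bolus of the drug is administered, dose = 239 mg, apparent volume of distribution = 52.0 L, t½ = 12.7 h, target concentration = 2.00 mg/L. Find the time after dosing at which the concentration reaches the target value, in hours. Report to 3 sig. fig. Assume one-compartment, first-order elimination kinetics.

C₀ = Dose / Vd = 239.0 / 52.0 = 4.596 mg/L
k = ln2 / t½ = 0.693147 / 12.7 = 0.05458 h⁻¹
t = ln(C₀ / C) / k = ln(4.596 / 2.00) / 0.05458
  = ln(2.298) / 0.05458 = 0.8320 / 0.05458 = 15.24 h

15.2 h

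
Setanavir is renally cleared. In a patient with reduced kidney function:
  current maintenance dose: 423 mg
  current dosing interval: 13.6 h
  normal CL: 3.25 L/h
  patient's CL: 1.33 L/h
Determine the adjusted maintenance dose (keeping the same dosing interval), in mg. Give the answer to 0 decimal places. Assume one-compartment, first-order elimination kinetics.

173 mg

To keep the same average steady-state level, dosing rate must scale with clearance.
CL ratio = 1.33 / 3.25 = 0.4092
New dose (same interval) = 423 × 0.4092 = 173.1 mg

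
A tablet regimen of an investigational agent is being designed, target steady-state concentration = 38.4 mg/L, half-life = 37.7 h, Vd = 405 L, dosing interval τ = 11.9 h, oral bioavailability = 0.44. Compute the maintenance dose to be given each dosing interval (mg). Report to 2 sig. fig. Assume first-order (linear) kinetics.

k = ln2 / t½ = 0.693147 / 37.7 = 0.01839 h⁻¹
CL = k × Vd = 0.01839 × 405 = 7.448 L/h
At steady state, F × (Dose/τ) = Css × CL.
Dose = Css × CL × τ / F = 38.4 × 7.448 × 11.9 / 0.44 = 7735 mg

7700 mg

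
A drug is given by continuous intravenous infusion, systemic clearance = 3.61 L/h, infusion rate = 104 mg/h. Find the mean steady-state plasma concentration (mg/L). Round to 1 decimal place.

At steady state Css = R₀ / CL = 104 / 3.610 = 28.81 mg/L

28.8 mg/L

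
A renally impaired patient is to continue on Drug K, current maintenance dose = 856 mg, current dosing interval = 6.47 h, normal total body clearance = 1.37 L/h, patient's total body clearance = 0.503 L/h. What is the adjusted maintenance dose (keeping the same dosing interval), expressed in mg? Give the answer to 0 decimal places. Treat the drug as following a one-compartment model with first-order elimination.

314 mg

To keep the same average steady-state level, dosing rate must scale with clearance.
CL ratio = 0.503 / 1.37 = 0.3672
New dose (same interval) = 856 × 0.3672 = 314.3 mg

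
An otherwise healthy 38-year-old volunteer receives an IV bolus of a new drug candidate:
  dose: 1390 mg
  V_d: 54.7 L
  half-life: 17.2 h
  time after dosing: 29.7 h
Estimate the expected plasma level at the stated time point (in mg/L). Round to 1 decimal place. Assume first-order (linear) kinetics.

7.7 mg/L

C₀ = Dose / Vd = 1390 / 54.7 = 25.41 mg/L
k = ln2 / t½ = 0.693147 / 17.2 = 0.04030 h⁻¹
C = C₀ · e^(−k·t) = 25.41 × e^(−0.04030 × 29.7)
  = 25.41 × 0.3021 = 7.676 mg/L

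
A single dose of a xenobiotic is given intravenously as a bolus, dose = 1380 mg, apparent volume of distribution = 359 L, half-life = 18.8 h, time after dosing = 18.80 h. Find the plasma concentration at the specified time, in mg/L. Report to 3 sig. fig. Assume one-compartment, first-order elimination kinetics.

C₀ = Dose / Vd = 1380 / 359 = 3.844 mg/L
k = ln2 / t½ = 0.693147 / 18.8 = 0.03687 h⁻¹
t / t½ = 18.80 / 18.8 = 1 half-lives
C = C₀ × (1/2)^1 = 3.844 × 0.5000 = 1.922 mg/L

1.92 mg/L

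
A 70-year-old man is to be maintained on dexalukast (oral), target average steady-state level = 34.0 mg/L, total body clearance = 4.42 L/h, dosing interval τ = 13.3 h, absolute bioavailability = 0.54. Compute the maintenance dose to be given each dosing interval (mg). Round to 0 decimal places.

At steady state, F × (Dose/τ) = Css × CL.
Dose = Css × CL × τ / F = 34.0 × 4.420 × 13.3 / 0.54 = 3701 mg

3701 mg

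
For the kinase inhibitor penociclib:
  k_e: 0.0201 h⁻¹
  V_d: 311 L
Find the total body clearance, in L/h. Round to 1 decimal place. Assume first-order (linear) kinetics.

6.3 L/h

CL = k × Vd = 0.0201 × 311 = 6.251 L/h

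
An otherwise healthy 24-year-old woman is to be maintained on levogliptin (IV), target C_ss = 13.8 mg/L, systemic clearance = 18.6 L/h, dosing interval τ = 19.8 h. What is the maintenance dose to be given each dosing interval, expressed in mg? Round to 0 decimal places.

5082 mg

At steady state, Dose/τ = Css × CL.
Dose = Css × CL × τ = 13.8 × 18.60 × 19.8 = 5082 mg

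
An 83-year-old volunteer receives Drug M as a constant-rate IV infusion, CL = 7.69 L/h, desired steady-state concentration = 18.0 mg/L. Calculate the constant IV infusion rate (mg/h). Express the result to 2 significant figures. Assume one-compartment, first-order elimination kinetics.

140 mg/h

At steady state, infusion rate R₀ = Css × CL = 18.0 × 7.690 = 138.4 mg/h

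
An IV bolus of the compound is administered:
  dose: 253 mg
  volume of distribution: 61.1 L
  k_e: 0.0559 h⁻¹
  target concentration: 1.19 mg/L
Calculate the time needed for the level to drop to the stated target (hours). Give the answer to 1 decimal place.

22.3 h

C₀ = Dose / Vd = 253.0 / 61.1 = 4.141 mg/L
t = ln(C₀ / C) / k = ln(4.141 / 1.19) / 0.05590
  = ln(3.480) / 0.05590 = 1.247 / 0.05590 = 22.31 h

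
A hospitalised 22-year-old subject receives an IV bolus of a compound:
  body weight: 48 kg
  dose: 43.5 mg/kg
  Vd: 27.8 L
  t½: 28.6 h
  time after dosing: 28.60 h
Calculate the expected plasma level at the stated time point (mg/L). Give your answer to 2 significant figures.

Total dose = 43.5 × 48 = 2088 mg
C₀ = Dose / Vd = 2088 / 27.8 = 75.11 mg/L
k = ln2 / t½ = 0.693147 / 28.6 = 0.02424 h⁻¹
t / t½ = 28.60 / 28.6 = 1 half-lives
C = C₀ × (1/2)^1 = 75.11 × 0.5000 = 37.56 mg/L

38 mg/L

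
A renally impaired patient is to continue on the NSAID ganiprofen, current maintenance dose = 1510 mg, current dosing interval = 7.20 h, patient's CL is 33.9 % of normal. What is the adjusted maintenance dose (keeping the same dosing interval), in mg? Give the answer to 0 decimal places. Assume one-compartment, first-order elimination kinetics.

512 mg

To keep the same average steady-state level, dosing rate must scale with clearance.
CL ratio = 33.9 / 100 = 0.3390
New dose (same interval) = 1510 × 0.3390 = 511.9 mg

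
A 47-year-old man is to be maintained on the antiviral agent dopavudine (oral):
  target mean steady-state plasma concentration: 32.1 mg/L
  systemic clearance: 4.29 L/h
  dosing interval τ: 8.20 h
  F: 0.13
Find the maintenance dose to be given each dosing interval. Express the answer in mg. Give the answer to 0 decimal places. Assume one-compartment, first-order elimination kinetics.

8686 mg

At steady state, F × (Dose/τ) = Css × CL.
Dose = Css × CL × τ / F = 32.1 × 4.290 × 8.20 / 0.13 = 8686 mg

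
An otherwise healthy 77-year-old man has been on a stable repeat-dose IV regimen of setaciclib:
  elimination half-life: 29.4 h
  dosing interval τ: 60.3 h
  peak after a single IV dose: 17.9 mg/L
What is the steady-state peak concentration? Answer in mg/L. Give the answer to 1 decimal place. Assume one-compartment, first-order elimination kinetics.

23.6 mg/L

k = ln2 / t½ = 0.693147 / 29.4 = 0.02358 h⁻¹
e^(−kτ) = e^(−0.02358 × 60.3) = 0.2413
Accumulation ratio R = 1 / (1 − e^(−kτ)) = 1 / (1 − 0.2413) = 1.318
Steady-state peak = C₀ × R = 17.9 × 1.318 = 23.59 mg/L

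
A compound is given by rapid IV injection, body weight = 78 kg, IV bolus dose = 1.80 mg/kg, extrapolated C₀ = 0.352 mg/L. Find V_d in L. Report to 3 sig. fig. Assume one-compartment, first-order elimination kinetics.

399 L

Dose = 1.80 × 78 = 140.4 mg
Vd = Dose / C₀ = 140.4 / 0.352 = 398.9 L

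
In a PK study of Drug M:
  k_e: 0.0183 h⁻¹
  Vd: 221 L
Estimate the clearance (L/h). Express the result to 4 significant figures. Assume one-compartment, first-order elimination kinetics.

4.044 L/h

CL = k × Vd = 0.0183 × 221 = 4.044 L/h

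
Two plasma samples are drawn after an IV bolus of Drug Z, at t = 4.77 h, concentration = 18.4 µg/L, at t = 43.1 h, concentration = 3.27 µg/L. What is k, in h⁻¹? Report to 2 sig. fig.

0.045 h⁻¹

k = ln(C₁/C₂) / (t₂ − t₁) = ln(18.4/3.27) / (43.1 − 4.77)
  = 1.728 / 38.33 = 0.04508 h⁻¹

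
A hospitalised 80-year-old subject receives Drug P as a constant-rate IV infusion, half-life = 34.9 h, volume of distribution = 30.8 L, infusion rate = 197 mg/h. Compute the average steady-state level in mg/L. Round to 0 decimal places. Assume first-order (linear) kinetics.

k = ln2 / t½ = 0.693147 / 34.9 = 0.01986 h⁻¹
CL = k × Vd = 0.01986 × 30.8 = 0.6117 L/h
At steady state Css = R₀ / CL = 197 / 0.6117 = 322.1 mg/L

322 mg/L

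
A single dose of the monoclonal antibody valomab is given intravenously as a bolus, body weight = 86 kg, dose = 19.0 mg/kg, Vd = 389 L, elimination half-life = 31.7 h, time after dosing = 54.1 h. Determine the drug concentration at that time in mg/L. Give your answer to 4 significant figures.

Total dose = 19.0 × 86 = 1634 mg
C₀ = Dose / Vd = 1634 / 389 = 4.201 mg/L
k = ln2 / t½ = 0.693147 / 31.7 = 0.02187 h⁻¹
C = C₀ · e^(−k·t) = 4.201 × e^(−0.02187 × 54.1)
  = 4.201 × 0.3063 = 1.287 mg/L

1.287 mg/L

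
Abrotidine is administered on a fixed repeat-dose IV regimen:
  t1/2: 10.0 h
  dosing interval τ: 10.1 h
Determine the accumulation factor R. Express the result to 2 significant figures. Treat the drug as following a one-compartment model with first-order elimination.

k = ln2 / t½ = 0.693147 / 10.0 = 0.06931 h⁻¹
e^(−kτ) = e^(−0.06931 × 10.1) = 0.4966
Accumulation ratio R = 1 / (1 − e^(−kτ)) = 1 / (1 − 0.4966) = 1.986

2.0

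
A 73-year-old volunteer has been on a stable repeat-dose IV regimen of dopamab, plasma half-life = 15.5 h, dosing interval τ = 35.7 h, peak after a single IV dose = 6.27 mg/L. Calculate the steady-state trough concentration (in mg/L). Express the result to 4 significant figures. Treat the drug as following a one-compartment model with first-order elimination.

1.593 mg/L

k = ln2 / t½ = 0.693147 / 15.5 = 0.04472 h⁻¹
e^(−kτ) = e^(−0.04472 × 35.7) = 0.2026
Accumulation ratio R = 1 / (1 − e^(−kτ)) = 1 / (1 − 0.2026) = 1.254
Steady-state trough = C₀ × R × e^(−kτ) = 6.27 × 1.254 × 0.2026 = 1.593 mg/L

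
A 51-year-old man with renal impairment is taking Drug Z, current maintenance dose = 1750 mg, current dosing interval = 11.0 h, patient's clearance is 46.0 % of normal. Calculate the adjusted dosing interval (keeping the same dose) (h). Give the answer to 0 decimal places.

24 h

To keep the same average steady-state level, dosing rate must scale with clearance.
CL ratio = 46.0 / 100 = 0.4600
New interval (same dose) = 11.0 / 0.4600 = 23.91 h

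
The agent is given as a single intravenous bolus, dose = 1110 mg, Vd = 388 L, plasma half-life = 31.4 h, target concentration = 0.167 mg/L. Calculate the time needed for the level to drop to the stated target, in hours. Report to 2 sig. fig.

130 h

C₀ = Dose / Vd = 1110 / 388 = 2.861 mg/L
k = ln2 / t½ = 0.693147 / 31.4 = 0.02207 h⁻¹
t = ln(C₀ / C) / k = ln(2.861 / 0.167) / 0.02207
  = ln(17.13) / 0.02207 = 2.841 / 0.02207 = 128.7 h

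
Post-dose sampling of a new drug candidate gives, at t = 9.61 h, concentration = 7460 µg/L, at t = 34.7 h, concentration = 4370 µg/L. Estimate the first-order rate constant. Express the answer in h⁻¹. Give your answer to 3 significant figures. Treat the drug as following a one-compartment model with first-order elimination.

0.0213 h⁻¹

k = ln(C₁/C₂) / (t₂ − t₁) = ln(7460/4370) / (34.7 − 9.61)
  = 0.5348 / 25.09 = 0.02132 h⁻¹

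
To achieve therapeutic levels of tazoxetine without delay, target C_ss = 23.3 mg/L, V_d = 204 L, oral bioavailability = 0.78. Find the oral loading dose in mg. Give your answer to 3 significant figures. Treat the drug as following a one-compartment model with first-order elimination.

6090 mg

LD = Css × Vd / F = 23.3 × 204 / 0.78 = 6094 mg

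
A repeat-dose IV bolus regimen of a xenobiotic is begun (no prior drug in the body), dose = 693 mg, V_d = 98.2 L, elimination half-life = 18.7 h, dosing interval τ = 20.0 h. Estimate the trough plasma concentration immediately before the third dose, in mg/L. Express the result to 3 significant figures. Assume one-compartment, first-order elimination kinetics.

C₀ per dose = Dose / Vd = 693 / 98.2 = 7.057 mg/L
k = ln2 / t½ = 0.693147 / 18.7 = 0.03707 h⁻¹
Fraction remaining after one interval: r = e^(−kτ) = e^(−0.03707 × 20.0) = 0.4764
Before dose 3, 2 doses have been given (aged 1τ, 2τ).
C_trough = C₀ × (r + r²) = 7.057 × (0.4764 + 0.2270) = 4.964 mg/L

4.96 mg/L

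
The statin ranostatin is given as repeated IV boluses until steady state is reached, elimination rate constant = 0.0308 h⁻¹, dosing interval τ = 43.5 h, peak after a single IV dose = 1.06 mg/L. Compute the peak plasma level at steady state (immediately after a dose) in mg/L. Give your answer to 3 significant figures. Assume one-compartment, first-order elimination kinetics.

e^(−kτ) = e^(−0.03080 × 43.5) = 0.2619
Accumulation ratio R = 1 / (1 − e^(−kτ)) = 1 / (1 − 0.2619) = 1.355
Steady-state peak = C₀ × R = 1.06 × 1.355 = 1.436 mg/L

1.44 mg/L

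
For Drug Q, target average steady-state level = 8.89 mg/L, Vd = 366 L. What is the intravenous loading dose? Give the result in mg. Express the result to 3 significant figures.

LD = Css × Vd = 8.89 × 366 = 3254 mg

3250 mg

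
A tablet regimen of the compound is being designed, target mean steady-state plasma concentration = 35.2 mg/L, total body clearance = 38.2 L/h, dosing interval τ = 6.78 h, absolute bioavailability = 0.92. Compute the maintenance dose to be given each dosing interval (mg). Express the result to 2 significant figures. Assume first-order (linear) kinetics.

9900 mg

At steady state, F × (Dose/τ) = Css × CL.
Dose = Css × CL × τ / F = 35.2 × 38.20 × 6.78 / 0.92 = 9909 mg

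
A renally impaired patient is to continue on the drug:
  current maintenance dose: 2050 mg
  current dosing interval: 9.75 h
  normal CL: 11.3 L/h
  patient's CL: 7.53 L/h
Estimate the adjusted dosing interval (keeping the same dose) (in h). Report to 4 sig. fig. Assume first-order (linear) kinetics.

To keep the same average steady-state level, dosing rate must scale with clearance.
CL ratio = 7.53 / 11.3 = 0.6664
New interval (same dose) = 9.75 / 0.6664 = 14.63 h

14.63 h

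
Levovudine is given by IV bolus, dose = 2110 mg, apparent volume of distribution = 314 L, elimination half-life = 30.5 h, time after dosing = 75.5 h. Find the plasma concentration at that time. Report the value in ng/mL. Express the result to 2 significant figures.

1200 ng/mL

C₀ = Dose / Vd = 2110 / 314 = 6.720 mg/L
k = ln2 / t½ = 0.693147 / 30.5 = 0.02273 h⁻¹
C = C₀ · e^(−k·t) = 6.720 × e^(−0.02273 × 75.5)
  = 6.720 × 0.1798 = 1.208 mg/L
Convert: 1.208 mg/L × 1000 = 1208 ng/mL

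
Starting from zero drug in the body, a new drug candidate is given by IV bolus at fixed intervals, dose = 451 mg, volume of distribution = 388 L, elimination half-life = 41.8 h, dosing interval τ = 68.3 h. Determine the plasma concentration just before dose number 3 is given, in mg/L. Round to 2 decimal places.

0.50 mg/L

C₀ per dose = Dose / Vd = 451 / 388 = 1.162 mg/L
k = ln2 / t½ = 0.693147 / 41.8 = 0.01658 h⁻¹
Fraction remaining after one interval: r = e^(−kτ) = e^(−0.01658 × 68.3) = 0.3223
Before dose 3, 2 doses have been given (aged 1τ, 2τ).
C_trough = C₀ × (r + r²) = 1.162 × (0.3223 + 0.1039) = 0.4952 mg/L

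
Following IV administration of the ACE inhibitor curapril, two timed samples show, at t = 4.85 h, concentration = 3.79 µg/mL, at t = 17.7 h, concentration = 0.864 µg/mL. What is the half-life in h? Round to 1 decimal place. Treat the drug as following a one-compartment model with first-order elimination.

6.0 h

k = ln(C₁/C₂) / (t₂ − t₁) = ln(3.79/0.864) / (17.7 − 4.85)
  = 1.479 / 12.85 = 0.1151 h⁻¹
t½ = ln2 / k = 0.693147 / 0.1151 = 6.022 h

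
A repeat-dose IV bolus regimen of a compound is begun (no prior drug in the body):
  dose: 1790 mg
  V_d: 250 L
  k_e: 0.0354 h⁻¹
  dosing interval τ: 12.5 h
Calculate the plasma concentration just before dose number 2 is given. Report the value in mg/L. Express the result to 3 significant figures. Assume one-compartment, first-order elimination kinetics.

4.60 mg/L

C₀ per dose = Dose / Vd = 1790 / 250 = 7.160 mg/L
Fraction remaining after one interval: r = e^(−kτ) = e^(−0.03540 × 12.5) = 0.6424
Before dose 2, 1 dose has been given (aged 1τ).
C_trough = C₀ × r = 7.160 × 0.6424 = 4.600 mg/L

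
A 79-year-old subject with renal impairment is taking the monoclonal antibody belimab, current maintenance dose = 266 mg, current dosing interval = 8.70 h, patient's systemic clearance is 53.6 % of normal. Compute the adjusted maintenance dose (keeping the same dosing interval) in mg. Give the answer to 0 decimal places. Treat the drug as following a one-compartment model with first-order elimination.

143 mg

To keep the same average steady-state level, dosing rate must scale with clearance.
CL ratio = 53.6 / 100 = 0.5360
New dose (same interval) = 266 × 0.5360 = 142.6 mg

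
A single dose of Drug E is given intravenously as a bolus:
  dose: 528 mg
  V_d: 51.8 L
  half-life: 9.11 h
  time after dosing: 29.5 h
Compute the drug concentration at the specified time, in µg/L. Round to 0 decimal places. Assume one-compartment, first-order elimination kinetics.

1080 µg/L

C₀ = Dose / Vd = 528.0 / 51.8 = 10.19 mg/L
k = ln2 / t½ = 0.693147 / 9.11 = 0.07609 h⁻¹
C = C₀ · e^(−k·t) = 10.19 × e^(−0.07609 × 29.5)
  = 10.19 × 0.1060 = 1.080 mg/L
Convert: 1.080 mg/L × 1000 = 1080 µg/L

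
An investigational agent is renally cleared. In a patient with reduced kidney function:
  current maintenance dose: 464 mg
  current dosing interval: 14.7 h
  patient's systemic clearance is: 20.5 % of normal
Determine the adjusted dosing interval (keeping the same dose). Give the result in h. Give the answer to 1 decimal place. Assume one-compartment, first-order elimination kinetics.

To keep the same average steady-state level, dosing rate must scale with clearance.
CL ratio = 20.5 / 100 = 0.2050
New interval (same dose) = 14.7 / 0.2050 = 71.71 h

71.7 h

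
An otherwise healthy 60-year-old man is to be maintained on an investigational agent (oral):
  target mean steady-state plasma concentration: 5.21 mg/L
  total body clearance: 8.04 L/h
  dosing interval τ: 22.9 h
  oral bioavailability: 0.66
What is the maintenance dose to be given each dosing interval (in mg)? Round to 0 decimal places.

1453 mg

At steady state, F × (Dose/τ) = Css × CL.
Dose = Css × CL × τ / F = 5.21 × 8.040 × 22.9 / 0.66 = 1453 mg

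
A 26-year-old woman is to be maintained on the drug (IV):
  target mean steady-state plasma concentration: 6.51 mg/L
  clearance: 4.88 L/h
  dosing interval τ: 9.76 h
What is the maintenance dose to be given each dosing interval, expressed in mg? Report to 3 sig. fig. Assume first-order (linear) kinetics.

310 mg

At steady state, Dose/τ = Css × CL.
Dose = Css × CL × τ = 6.51 × 4.880 × 9.76 = 310.1 mg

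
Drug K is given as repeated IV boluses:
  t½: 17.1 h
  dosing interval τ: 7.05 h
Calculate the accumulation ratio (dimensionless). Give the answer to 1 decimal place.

4.0

k = ln2 / t½ = 0.693147 / 17.1 = 0.04053 h⁻¹
e^(−kτ) = e^(−0.04053 × 7.05) = 0.7515
Accumulation ratio R = 1 / (1 − e^(−kτ)) = 1 / (1 − 0.7515) = 4.024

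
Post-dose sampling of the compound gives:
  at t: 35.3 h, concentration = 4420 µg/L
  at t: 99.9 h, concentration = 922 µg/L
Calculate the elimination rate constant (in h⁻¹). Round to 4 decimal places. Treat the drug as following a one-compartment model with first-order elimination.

k = ln(C₁/C₂) / (t₂ − t₁) = ln(4420/922) / (99.9 − 35.3)
  = 1.567 / 64.60 = 0.02426 h⁻¹

0.0243 h⁻¹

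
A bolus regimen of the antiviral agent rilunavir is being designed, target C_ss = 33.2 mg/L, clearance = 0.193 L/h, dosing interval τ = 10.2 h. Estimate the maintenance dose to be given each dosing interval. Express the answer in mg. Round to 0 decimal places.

65 mg

At steady state, Dose/τ = Css × CL.
Dose = Css × CL × τ = 33.2 × 0.1930 × 10.2 = 65.36 mg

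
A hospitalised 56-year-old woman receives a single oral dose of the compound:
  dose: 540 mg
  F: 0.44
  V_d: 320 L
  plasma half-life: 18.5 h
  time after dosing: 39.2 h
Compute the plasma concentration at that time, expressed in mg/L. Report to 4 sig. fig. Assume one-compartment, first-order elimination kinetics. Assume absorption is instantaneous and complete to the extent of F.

0.1709 mg/L

Amount reaching circulation = F × Dose = 0.44 × 540.0 = 237.6 mg
C₀ = F·Dose / Vd = 237.6 / 320 = 0.7425 mg/L
k = ln2 / t½ = 0.693147 / 18.5 = 0.03747 h⁻¹
C = C₀ · e^(−k·t) = 0.7425 × e^(−0.03747 × 39.2)
  = 0.7425 × 0.2302 = 0.1709 mg/L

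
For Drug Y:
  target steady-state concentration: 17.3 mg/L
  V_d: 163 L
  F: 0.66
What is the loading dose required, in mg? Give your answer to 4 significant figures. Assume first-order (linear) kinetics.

4273 mg

LD = Css × Vd / F = 17.3 × 163 / 0.66 = 4273 mg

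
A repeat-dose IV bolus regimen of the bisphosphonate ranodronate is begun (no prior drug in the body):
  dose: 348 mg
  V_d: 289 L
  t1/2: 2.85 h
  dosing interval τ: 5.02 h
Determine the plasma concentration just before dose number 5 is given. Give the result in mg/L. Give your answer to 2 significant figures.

0.50 mg/L

C₀ per dose = Dose / Vd = 348 / 289 = 1.204 mg/L
k = ln2 / t½ = 0.693147 / 2.85 = 0.2432 h⁻¹
Fraction remaining after one interval: r = e^(−kτ) = e^(−0.2432 × 5.02) = 0.2950
Before dose 5, 4 doses have been given (aged 1τ, 2τ, 3τ, 4τ).
C_trough = C₀ × (r + r² + … + r^4) = C₀ × r(1−r^4)/(1−r)
        = 1.204 × 0.2950 × (1 − 0.007573) / (1 − 0.2950) = 0.5000 mg/L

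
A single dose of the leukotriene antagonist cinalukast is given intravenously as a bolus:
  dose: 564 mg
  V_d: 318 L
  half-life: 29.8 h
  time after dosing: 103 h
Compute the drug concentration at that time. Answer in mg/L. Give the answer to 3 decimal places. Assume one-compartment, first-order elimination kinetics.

0.162 mg/L

C₀ = Dose / Vd = 564.0 / 318 = 1.774 mg/L
k = ln2 / t½ = 0.693147 / 29.8 = 0.02326 h⁻¹
C = C₀ · e^(−k·t) = 1.774 × e^(−0.02326 × 103)
  = 1.774 × 0.09110 = 0.1616 mg/L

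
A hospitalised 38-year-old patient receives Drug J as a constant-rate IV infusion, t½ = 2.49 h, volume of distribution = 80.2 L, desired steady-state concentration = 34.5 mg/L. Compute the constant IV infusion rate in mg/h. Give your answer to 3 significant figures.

k = ln2 / t½ = 0.693147 / 2.49 = 0.2784 h⁻¹
CL = k × Vd = 0.2784 × 80.2 = 22.33 L/h
At steady state, infusion rate R₀ = Css × CL = 34.5 × 22.33 = 770.4 mg/h

770 mg/h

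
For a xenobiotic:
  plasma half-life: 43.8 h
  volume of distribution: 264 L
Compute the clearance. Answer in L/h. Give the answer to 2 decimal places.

k = ln2 / t½ = 0.693147 / 43.8 = 0.01583 h⁻¹
CL = k × Vd = 0.01583 × 264 = 4.179 L/h

4.18 L/h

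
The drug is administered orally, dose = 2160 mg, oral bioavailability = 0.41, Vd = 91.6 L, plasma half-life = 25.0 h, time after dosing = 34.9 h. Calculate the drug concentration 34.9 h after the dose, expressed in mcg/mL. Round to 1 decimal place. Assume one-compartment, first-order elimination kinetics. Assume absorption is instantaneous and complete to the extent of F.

3.7 mcg/mL

Amount reaching circulation = F × Dose = 0.41 × 2160 = 885.6 mg
C₀ = F·Dose / Vd = 885.6 / 91.6 = 9.668 mg/L
k = ln2 / t½ = 0.693147 / 25.0 = 0.02773 h⁻¹
C = C₀ · e^(−k·t) = 9.668 × e^(−0.02773 × 34.9)
  = 9.668 × 0.3799 = 3.673 mg/L
(3.673 mg/L = 3.673 mcg/mL)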